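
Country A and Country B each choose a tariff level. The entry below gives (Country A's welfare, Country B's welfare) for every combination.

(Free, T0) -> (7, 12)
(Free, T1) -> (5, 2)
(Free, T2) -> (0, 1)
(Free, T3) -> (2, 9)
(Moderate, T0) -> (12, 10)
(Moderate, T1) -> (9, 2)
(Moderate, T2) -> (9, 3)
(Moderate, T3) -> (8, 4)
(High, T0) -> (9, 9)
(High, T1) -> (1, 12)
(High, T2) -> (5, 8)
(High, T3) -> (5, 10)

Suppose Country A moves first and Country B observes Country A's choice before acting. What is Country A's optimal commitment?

Solve by backward induction (Country A leads).
- Free: Country B compares 12, 2, 1, 9 and picks T0; Country A would get 7.
- Moderate: Country B compares 10, 2, 3, 4 and picks T0; Country A would get 12.
- High: Country B compares 9, 12, 8, 10 and picks T1; Country A would get 1.
Country A's induced payoffs are 7, 12, 1, so Country A commits to Moderate. Subgame-perfect outcome: (Moderate, T0) with payoffs (12, 10).

Moderate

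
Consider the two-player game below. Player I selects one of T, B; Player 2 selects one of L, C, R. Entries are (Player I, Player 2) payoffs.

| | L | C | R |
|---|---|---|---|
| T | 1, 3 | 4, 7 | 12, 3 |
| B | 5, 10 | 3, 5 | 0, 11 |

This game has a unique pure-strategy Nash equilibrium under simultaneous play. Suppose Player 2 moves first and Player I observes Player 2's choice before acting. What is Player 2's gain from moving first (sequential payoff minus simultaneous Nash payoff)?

Work backward from Player I's decision.
- L: Player I compares 1, 5 and picks B; Player 2 would get 10.
- C: Player I compares 4, 3 and picks T; Player 2 would get 7.
- R: Player I compares 12, 0 and picks T; Player 2 would get 3.
Player 2's induced payoffs are 10, 7, 3, so Player 2 commits to L. Subgame-perfect outcome: (B, L) with payoffs (5, 10).
Under simultaneous play:
Player I's best replies: L→B; C→T; R→T.
Player 2's best replies: T→C; B→R.
The unique mutual best reply is (T, C), giving (4, 7).
Player 2's commitment gain: 10 − 7 = 3.

3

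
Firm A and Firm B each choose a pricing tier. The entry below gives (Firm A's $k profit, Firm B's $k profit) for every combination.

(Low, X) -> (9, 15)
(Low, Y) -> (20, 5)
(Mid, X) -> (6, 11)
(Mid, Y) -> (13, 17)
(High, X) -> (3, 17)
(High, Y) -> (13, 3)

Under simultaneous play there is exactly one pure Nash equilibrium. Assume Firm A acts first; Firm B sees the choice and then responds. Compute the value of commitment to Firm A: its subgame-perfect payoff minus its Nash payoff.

4

Work backward from Firm B's decision.
- Low: BR = X, leader payoff 9.
- Mid: BR = Y, leader payoff 13.
- High: BR = X, leader payoff 3.
Maximizing over 9, 13, 3, Firm A chooses Mid. Subgame-perfect outcome: (Mid, Y) with payoffs (13, 17).
For the simultaneous game, intersect best replies.
Firm A's best replies: X→Low; Y→Low.
Firm B's best replies: Low→X; Mid→Y; High→X.
Only (Low, X) has each player best-responding; Nash payoffs (9, 15).
Firm A's commitment gain: 13 − 9 = 4.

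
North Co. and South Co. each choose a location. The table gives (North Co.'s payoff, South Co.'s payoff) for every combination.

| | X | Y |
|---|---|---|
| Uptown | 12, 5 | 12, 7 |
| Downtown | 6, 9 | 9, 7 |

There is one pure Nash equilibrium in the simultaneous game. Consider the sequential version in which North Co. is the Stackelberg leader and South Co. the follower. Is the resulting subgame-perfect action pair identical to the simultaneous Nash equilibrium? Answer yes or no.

Work backward from South Co.'s decision.
- Uptown → South Co. plays Y (best of 5, 7); North Co. gets 12.
- Downtown → South Co. plays X (best of 9, 7); North Co. gets 6.
Among 12, 6, the best is 12 at Uptown. Subgame-perfect outcome: (Uptown, Y) with payoffs (12, 7).
Now find the simultaneous Nash equilibrium.
North Co.'s best replies: X→Uptown; Y→Uptown.
South Co.'s best replies: Uptown→Y; Downtown→X.
The unique mutual best reply is (Uptown, Y), giving (12, 7).
Sequential outcome (Uptown, Y) coincides with the Nash profile (Uptown, Y).

yes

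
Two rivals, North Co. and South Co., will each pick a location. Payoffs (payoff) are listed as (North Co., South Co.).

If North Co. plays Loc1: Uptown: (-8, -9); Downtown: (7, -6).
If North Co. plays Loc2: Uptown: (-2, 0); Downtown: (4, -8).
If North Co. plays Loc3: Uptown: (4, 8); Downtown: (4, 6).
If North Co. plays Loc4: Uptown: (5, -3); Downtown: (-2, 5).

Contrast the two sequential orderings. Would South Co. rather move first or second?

If North Co. leads: South Co.'s best replies are Loc1→Downtown, Loc2→Uptown, Loc3→Uptown, Loc4→Downtown; North Co.'s induced payoffs 7, -2, 4, -2; outcome (Loc1, Downtown), payoffs (7, -6).
If South Co. leads: North Co.'s best replies are Uptown→Loc4, Downtown→Loc1; South Co.'s induced payoffs -3, -6; outcome (Loc4, Uptown), payoffs (5, -3).
South Co. gets -3 moving first and -6 moving second, so South Co. prefers to move first.

first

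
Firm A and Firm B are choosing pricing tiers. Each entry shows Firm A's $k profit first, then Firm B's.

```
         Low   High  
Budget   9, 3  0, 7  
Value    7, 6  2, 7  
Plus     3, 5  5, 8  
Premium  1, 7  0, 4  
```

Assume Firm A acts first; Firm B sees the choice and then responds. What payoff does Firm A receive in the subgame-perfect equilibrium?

5

Firm B best-responds to each possible Firm A move:
- Budget → Firm B plays High (best of 3, 7); Firm A gets 0.
- Value → Firm B plays High (best of 6, 7); Firm A gets 2.
- Plus → Firm B plays High (best of 5, 8); Firm A gets 5.
- Premium → Firm B plays Low (best of 7, 4); Firm A gets 1.
Among 0, 2, 5, 1, the best is 5 at Plus. Subgame-perfect outcome: (Plus, High) with payoffs (5, 8).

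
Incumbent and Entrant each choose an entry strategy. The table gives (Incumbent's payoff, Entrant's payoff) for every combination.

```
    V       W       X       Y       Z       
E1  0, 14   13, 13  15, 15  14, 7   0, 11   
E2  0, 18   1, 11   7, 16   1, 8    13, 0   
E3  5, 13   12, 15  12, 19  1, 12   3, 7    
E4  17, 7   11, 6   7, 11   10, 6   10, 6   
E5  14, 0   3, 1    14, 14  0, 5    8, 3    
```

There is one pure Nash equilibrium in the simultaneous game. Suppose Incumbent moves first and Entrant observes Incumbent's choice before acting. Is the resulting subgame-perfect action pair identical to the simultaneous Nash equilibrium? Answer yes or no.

yes

Work backward from Entrant's decision.
- E1 → Entrant plays X (best of 14, 13, 15, 7, 11); Incumbent gets 15.
- E2 → Entrant plays V (best of 18, 11, 16, 8, 0); Incumbent gets 0.
- E3 → Entrant plays X (best of 13, 15, 19, 12, 7); Incumbent gets 12.
- E4 → Entrant plays X (best of 7, 6, 11, 6, 6); Incumbent gets 7.
- E5 → Entrant plays X (best of 0, 1, 14, 5, 3); Incumbent gets 14.
Maximizing over 15, 0, 12, 7, 14, Incumbent chooses E1. Subgame-perfect outcome: (E1, X) with payoffs (15, 15).
Under simultaneous play:
Incumbent's best replies: V→E4; W→E1; X→E1; Y→E1; Z→E2.
Entrant's best replies: E1→X; E2→V; E3→X; E4→X; E5→X.
The unique mutual best reply is (E1, X), giving (15, 15).
Sequential outcome (E1, X) coincides with the Nash profile (E1, X).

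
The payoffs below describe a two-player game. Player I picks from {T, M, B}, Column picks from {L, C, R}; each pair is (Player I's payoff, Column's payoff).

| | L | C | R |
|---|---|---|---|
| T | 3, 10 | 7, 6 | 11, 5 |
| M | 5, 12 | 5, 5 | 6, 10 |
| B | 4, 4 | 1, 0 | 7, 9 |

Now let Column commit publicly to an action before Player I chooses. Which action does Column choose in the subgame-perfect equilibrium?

L

Backward induction with Column moving first.
- L → Player I plays M (best of 3, 5, 4); Column gets 12.
- C → Player I plays T (best of 7, 5, 1); Column gets 6.
- R → Player I plays T (best of 11, 6, 7); Column gets 5.
Column's induced payoffs are 12, 6, 5, so Column commits to L. Subgame-perfect outcome: (M, L) with payoffs (5, 12).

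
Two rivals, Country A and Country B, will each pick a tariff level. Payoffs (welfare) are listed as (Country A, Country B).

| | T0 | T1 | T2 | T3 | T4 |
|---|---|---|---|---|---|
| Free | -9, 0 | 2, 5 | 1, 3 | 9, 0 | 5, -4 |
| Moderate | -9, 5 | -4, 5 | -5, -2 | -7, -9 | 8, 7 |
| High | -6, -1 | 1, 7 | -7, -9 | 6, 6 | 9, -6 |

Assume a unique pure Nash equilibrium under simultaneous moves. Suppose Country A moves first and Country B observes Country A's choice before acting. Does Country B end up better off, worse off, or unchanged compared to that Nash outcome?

Work backward from Country B's decision.
- Free: BR = T1, leader payoff 2.
- Moderate: BR = T4, leader payoff 8.
- High: BR = T1, leader payoff 1.
Country A's induced payoffs are 2, 8, 1, so Country A commits to Moderate. Subgame-perfect outcome: (Moderate, T4) with payoffs (8, 7).
Now find the simultaneous Nash equilibrium.
Country A's best replies: T0→High; T1→Free; T2→Free; T3→Free; T4→High.
Country B's best replies: Free→T1; Moderate→T4; High→T1.
Only (Free, T1) has each player best-responding; Nash payoffs (2, 5).
Country B earns 7 sequentially versus 5 at the Nash outcome: better off.

better off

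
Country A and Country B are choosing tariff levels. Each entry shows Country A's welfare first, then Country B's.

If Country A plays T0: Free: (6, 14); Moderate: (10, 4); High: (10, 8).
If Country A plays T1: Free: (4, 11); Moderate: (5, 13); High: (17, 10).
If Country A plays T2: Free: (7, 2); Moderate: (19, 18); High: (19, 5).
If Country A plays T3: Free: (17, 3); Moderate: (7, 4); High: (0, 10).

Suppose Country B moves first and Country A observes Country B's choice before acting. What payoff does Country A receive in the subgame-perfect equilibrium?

Country A best-responds to each possible Country B move:
- Free: BR = T3, leader payoff 3.
- Moderate: BR = T2, leader payoff 18.
- High: BR = T2, leader payoff 5.
Maximizing over 3, 18, 5, Country B chooses Moderate. Subgame-perfect outcome: (T2, Moderate) with payoffs (19, 18).

19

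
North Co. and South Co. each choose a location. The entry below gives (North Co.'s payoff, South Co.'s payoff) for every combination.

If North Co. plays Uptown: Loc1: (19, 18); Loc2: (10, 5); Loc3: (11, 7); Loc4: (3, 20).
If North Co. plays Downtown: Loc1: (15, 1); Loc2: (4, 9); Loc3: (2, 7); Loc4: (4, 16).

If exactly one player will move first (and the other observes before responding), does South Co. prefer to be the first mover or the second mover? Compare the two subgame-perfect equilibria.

first

If North Co. leads: South Co.'s best replies are Uptown→Loc4, Downtown→Loc4; North Co.'s induced payoffs 3, 4; outcome (Downtown, Loc4), payoffs (4, 16).
If South Co. leads: North Co.'s best replies are Loc1→Uptown, Loc2→Uptown, Loc3→Uptown, Loc4→Downtown; South Co.'s induced payoffs 18, 5, 7, 16; outcome (Uptown, Loc1), payoffs (19, 18).
South Co. gets 18 moving first and 16 moving second, so South Co. prefers to move first.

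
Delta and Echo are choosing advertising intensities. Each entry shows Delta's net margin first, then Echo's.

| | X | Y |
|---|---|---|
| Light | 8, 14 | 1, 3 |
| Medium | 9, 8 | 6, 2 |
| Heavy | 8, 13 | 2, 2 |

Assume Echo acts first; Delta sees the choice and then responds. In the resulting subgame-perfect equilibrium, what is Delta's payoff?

Backward induction with Echo moving first.
- X: Delta compares 8, 9, 8 and picks Medium; Echo would get 8.
- Y: Delta compares 1, 6, 2 and picks Medium; Echo would get 2.
Echo's induced payoffs are 8, 2, so Echo commits to X. Subgame-perfect outcome: (Medium, X) with payoffs (9, 8).

9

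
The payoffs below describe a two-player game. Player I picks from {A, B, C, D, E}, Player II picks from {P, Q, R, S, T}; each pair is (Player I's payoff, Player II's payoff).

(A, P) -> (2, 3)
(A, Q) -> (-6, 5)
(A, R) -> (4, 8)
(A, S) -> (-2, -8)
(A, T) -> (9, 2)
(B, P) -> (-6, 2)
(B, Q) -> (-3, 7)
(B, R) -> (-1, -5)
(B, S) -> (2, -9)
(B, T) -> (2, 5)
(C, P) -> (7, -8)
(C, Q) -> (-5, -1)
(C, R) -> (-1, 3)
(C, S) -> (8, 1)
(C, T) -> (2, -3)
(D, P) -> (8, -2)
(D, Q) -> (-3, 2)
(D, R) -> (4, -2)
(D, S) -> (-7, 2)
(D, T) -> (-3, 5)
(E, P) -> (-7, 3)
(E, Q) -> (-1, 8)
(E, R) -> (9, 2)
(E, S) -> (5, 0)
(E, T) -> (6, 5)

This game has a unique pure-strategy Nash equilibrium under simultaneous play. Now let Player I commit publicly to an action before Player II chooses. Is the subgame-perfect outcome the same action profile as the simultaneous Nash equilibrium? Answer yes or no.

Player II best-responds to each possible Player I move:
- A → Player II plays R (best of 3, 5, 8, -8, 2); Player I gets 4.
- B → Player II plays Q (best of 2, 7, -5, -9, 5); Player I gets -3.
- C → Player II plays R (best of -8, -1, 3, 1, -3); Player I gets -1.
- D → Player II plays T (best of -2, 2, -2, 2, 5); Player I gets -3.
- E → Player II plays Q (best of 3, 8, 2, 0, 5); Player I gets -1.
Among 4, -3, -1, -3, -1, the best is 4 at A. Subgame-perfect outcome: (A, R) with payoffs (4, 8).
For the simultaneous game, intersect best replies.
Player I's best replies: P→D; Q→E; R→E; S→C; T→A.
Player II's best replies: A→R; B→Q; C→R; D→T; E→Q.
Only (E, Q) has each player best-responding; Nash payoffs (-1, 8).
Sequential outcome (A, R) differs from the Nash profile (E, Q).

no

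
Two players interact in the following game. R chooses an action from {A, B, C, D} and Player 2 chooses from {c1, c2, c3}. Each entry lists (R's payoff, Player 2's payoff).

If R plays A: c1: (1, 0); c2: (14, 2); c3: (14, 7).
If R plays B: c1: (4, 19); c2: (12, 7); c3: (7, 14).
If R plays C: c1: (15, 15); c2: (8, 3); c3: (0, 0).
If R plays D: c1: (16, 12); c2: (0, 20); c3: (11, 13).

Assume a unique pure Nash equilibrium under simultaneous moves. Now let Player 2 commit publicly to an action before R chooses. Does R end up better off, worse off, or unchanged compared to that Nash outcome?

better off

Backward induction with Player 2 moving first.
- c1: BR = D, leader payoff 12.
- c2: BR = A, leader payoff 2.
- c3: BR = A, leader payoff 7.
Maximizing over 12, 2, 7, Player 2 chooses c1. Subgame-perfect outcome: (D, c1) with payoffs (16, 12).
For the simultaneous game, intersect best replies.
R's best replies: c1→D; c2→A; c3→A.
Player 2's best replies: A→c3; B→c1; C→c1; D→c2.
The unique mutual best reply is (A, c3), giving (14, 7).
R earns 16 sequentially versus 14 at the Nash outcome: better off.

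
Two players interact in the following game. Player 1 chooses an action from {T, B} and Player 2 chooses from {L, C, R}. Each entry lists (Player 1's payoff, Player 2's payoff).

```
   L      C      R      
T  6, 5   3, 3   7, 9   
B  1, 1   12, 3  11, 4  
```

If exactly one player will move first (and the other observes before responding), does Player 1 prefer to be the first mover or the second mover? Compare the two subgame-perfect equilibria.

first

If Player 1 leads: Player 2's best replies are T→R, B→R; Player 1's induced payoffs 7, 11; outcome (B, R), payoffs (11, 4).
If Player 2 leads: Player 1's best replies are L→T, C→B, R→B; Player 2's induced payoffs 5, 3, 4; outcome (T, L), payoffs (6, 5).
Player 1 gets 11 moving first and 6 moving second, so Player 1 prefers to move first.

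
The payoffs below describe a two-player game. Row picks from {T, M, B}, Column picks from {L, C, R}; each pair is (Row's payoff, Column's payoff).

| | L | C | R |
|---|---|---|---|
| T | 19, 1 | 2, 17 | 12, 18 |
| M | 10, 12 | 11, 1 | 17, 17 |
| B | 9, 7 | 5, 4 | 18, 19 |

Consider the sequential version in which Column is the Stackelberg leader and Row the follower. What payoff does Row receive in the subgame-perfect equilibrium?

18

Solve by backward induction (Column leads).
- L: Row compares 19, 10, 9 and picks T; Column would get 1.
- C: Row compares 2, 11, 5 and picks M; Column would get 1.
- R: Row compares 12, 17, 18 and picks B; Column would get 19.
Column's induced payoffs are 1, 1, 19, so Column commits to R. Subgame-perfect outcome: (B, R) with payoffs (18, 19).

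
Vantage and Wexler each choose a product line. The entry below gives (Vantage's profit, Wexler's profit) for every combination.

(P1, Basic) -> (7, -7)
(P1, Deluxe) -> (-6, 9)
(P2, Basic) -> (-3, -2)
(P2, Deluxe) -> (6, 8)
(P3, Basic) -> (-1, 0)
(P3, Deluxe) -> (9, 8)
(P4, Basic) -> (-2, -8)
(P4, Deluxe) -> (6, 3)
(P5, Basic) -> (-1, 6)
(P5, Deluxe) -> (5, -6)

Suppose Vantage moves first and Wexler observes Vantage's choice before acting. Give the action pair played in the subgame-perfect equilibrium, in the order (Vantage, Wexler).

Wexler best-responds to each possible Vantage move:
- P1: Wexler compares -7, 9 and picks Deluxe; Vantage would get -6.
- P2: Wexler compares -2, 8 and picks Deluxe; Vantage would get 6.
- P3: Wexler compares 0, 8 and picks Deluxe; Vantage would get 9.
- P4: Wexler compares -8, 3 and picks Deluxe; Vantage would get 6.
- P5: Wexler compares 6, -6 and picks Basic; Vantage would get -1.
Among -6, 6, 9, 6, -1, the best is 9 at P3. Subgame-perfect outcome: (P3, Deluxe) with payoffs (9, 8).

(P3, Deluxe)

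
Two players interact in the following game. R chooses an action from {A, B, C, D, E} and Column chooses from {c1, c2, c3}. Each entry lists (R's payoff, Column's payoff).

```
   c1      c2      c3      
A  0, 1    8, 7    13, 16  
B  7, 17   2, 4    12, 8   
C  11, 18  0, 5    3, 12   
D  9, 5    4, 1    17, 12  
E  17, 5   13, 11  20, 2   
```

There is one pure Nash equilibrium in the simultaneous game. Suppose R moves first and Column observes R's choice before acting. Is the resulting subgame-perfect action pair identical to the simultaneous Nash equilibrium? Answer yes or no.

no

Backward induction with R moving first.
- A: BR = c3, leader payoff 13.
- B: BR = c1, leader payoff 7.
- C: BR = c1, leader payoff 11.
- D: BR = c3, leader payoff 17.
- E: BR = c2, leader payoff 13.
Maximizing over 13, 7, 11, 17, 13, R chooses D. Subgame-perfect outcome: (D, c3) with payoffs (17, 12).
Now find the simultaneous Nash equilibrium.
R's best replies: c1→E; c2→E; c3→E.
Column's best replies: A→c3; B→c1; C→c1; D→c3; E→c2.
Only (E, c2) has each player best-responding; Nash payoffs (13, 11).
Sequential outcome (D, c3) differs from the Nash profile (E, c2).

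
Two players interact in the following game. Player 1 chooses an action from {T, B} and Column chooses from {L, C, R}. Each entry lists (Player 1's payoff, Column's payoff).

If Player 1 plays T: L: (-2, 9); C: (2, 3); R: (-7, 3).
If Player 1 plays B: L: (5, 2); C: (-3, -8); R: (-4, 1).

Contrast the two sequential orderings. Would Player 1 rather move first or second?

If Player 1 leads: Column's best replies are T→L, B→L; Player 1's induced payoffs -2, 5; outcome (B, L), payoffs (5, 2).
If Column leads: Player 1's best replies are L→B, C→T, R→B; Column's induced payoffs 2, 3, 1; outcome (T, C), payoffs (2, 3).
Player 1 gets 5 moving first and 2 moving second, so Player 1 prefers to move first.

first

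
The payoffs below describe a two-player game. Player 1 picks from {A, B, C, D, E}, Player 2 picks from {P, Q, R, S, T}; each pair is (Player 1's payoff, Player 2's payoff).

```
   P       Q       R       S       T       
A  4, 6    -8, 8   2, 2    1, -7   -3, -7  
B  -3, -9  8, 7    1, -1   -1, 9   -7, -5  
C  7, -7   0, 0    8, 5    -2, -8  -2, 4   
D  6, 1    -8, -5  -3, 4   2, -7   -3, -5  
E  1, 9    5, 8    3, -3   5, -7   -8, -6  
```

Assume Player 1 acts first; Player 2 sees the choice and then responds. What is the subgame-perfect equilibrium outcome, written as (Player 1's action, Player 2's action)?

(C, R)

Solve by backward induction (Player 1 leads).
- A: Player 2 compares 6, 8, 2, -7, -7 and picks Q; Player 1 would get -8.
- B: Player 2 compares -9, 7, -1, 9, -5 and picks S; Player 1 would get -1.
- C: Player 2 compares -7, 0, 5, -8, 4 and picks R; Player 1 would get 8.
- D: Player 2 compares 1, -5, 4, -7, -5 and picks R; Player 1 would get -3.
- E: Player 2 compares 9, 8, -3, -7, -6 and picks P; Player 1 would get 1.
Maximizing over -8, -1, 8, -3, 1, Player 1 chooses C. Subgame-perfect outcome: (C, R) with payoffs (8, 5).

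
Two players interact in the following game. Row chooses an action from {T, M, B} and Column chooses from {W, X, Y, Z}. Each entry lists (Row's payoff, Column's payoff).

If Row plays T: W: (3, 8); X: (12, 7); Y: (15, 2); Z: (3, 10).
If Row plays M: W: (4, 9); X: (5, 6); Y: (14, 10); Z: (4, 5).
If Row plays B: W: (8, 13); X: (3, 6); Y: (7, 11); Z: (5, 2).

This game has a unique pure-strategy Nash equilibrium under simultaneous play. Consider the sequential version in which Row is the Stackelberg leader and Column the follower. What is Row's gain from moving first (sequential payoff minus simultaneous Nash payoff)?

Work backward from Column's decision.
- T: BR = Z, leader payoff 3.
- M: BR = Y, leader payoff 14.
- B: BR = W, leader payoff 8.
Row's induced payoffs are 3, 14, 8, so Row commits to M. Subgame-perfect outcome: (M, Y) with payoffs (14, 10).
For the simultaneous game, intersect best replies.
Row's best replies: W→B; X→T; Y→T; Z→B.
Column's best replies: T→Z; M→Y; B→W.
The unique mutual best reply is (B, W), giving (8, 13).
Row's commitment gain: 14 − 8 = 6.

6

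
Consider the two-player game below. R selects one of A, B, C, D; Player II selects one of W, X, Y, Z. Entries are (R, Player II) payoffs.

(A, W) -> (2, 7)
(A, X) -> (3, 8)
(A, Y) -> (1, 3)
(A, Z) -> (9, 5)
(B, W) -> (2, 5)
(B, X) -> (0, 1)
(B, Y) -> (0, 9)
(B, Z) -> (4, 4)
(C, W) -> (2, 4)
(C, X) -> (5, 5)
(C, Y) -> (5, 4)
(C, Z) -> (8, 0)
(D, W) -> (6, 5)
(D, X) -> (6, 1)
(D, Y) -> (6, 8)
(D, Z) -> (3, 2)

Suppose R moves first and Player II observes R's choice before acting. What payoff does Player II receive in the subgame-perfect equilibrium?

8

Work backward from Player II's decision.
- A: Player II compares 7, 8, 3, 5 and picks X; R would get 3.
- B: Player II compares 5, 1, 9, 4 and picks Y; R would get 0.
- C: Player II compares 4, 5, 4, 0 and picks X; R would get 5.
- D: Player II compares 5, 1, 8, 2 and picks Y; R would get 6.
Maximizing over 3, 0, 5, 6, R chooses D. Subgame-perfect outcome: (D, Y) with payoffs (6, 8).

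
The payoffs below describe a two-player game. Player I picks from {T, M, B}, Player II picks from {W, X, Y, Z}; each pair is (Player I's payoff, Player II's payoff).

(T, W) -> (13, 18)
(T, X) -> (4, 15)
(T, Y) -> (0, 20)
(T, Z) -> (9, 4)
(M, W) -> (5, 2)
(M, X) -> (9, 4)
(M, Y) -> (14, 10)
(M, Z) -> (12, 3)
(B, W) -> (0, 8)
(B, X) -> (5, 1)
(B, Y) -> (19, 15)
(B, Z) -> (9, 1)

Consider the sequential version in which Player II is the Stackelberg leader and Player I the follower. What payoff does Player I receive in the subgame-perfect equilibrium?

13

Work backward from Player I's decision.
- W: Player I compares 13, 5, 0 and picks T; Player II would get 18.
- X: Player I compares 4, 9, 5 and picks M; Player II would get 4.
- Y: Player I compares 0, 14, 19 and picks B; Player II would get 15.
- Z: Player I compares 9, 12, 9 and picks M; Player II would get 3.
Maximizing over 18, 4, 15, 3, Player II chooses W. Subgame-perfect outcome: (T, W) with payoffs (13, 18).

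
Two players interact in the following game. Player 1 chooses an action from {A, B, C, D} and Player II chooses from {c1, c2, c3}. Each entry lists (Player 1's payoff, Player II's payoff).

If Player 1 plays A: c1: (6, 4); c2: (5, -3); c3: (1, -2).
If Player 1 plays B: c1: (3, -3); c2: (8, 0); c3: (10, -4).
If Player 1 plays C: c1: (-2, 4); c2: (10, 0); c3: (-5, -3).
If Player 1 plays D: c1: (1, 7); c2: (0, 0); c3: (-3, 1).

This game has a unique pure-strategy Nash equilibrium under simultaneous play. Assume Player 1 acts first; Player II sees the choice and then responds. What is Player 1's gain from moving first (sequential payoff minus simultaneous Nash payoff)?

Work backward from Player II's decision.
- A: Player II compares 4, -3, -2 and picks c1; Player 1 would get 6.
- B: Player II compares -3, 0, -4 and picks c2; Player 1 would get 8.
- C: Player II compares 4, 0, -3 and picks c1; Player 1 would get -2.
- D: Player II compares 7, 0, 1 and picks c1; Player 1 would get 1.
Maximizing over 6, 8, -2, 1, Player 1 chooses B. Subgame-perfect outcome: (B, c2) with payoffs (8, 0).
For the simultaneous game, intersect best replies.
Player 1's best replies: c1→A; c2→C; c3→B.
Player II's best replies: A→c1; B→c2; C→c1; D→c1.
Only (A, c1) has each player best-responding; Nash payoffs (6, 4).
Player 1's commitment gain: 8 − 6 = 2.

2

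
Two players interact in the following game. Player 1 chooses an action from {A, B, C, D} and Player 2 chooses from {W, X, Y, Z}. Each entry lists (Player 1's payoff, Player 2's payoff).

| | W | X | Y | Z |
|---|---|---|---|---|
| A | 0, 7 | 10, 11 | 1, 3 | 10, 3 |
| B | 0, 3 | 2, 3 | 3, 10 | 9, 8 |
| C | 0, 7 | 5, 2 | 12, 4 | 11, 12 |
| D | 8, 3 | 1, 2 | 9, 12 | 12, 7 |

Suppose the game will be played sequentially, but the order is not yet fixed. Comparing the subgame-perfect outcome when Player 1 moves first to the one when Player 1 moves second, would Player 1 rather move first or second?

first

If Player 1 leads: Player 2's best replies are A→X, B→Y, C→Z, D→Y; Player 1's induced payoffs 10, 3, 11, 9; outcome (C, Z), payoffs (11, 12).
If Player 2 leads: Player 1's best replies are W→D, X→A, Y→C, Z→D; Player 2's induced payoffs 3, 11, 4, 7; outcome (A, X), payoffs (10, 11).
Player 1 gets 11 moving first and 10 moving second, so Player 1 prefers to move first.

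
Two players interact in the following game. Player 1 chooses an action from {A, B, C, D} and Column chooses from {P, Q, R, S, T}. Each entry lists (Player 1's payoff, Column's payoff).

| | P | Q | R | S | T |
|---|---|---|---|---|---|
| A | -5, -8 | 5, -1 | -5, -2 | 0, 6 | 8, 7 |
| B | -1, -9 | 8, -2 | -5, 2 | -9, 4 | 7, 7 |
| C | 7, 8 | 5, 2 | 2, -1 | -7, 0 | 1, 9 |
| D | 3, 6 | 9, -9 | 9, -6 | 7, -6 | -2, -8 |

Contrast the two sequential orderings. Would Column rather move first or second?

first

If Player 1 leads: Column's best replies are A→T, B→T, C→T, D→P; Player 1's induced payoffs 8, 7, 1, 3; outcome (A, T), payoffs (8, 7).
If Column leads: Player 1's best replies are P→C, Q→D, R→D, S→D, T→A; Column's induced payoffs 8, -9, -6, -6, 7; outcome (C, P), payoffs (7, 8).
Column gets 8 moving first and 7 moving second, so Column prefers to move first.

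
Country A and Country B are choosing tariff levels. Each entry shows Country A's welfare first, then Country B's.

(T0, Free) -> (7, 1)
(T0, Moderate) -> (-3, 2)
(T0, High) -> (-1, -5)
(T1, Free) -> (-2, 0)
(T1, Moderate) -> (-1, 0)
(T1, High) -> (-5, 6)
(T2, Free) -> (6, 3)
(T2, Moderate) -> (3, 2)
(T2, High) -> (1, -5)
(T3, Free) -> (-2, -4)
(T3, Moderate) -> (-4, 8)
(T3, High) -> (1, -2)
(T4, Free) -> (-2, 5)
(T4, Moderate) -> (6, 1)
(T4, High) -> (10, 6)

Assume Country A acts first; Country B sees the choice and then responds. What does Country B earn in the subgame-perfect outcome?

Solve by backward induction (Country A leads).
- T0: BR = Moderate, leader payoff -3.
- T1: BR = High, leader payoff -5.
- T2: BR = Free, leader payoff 6.
- T3: BR = Moderate, leader payoff -4.
- T4: BR = High, leader payoff 10.
Country A's induced payoffs are -3, -5, 6, -4, 10, so Country A commits to T4. Subgame-perfect outcome: (T4, High) with payoffs (10, 6).

6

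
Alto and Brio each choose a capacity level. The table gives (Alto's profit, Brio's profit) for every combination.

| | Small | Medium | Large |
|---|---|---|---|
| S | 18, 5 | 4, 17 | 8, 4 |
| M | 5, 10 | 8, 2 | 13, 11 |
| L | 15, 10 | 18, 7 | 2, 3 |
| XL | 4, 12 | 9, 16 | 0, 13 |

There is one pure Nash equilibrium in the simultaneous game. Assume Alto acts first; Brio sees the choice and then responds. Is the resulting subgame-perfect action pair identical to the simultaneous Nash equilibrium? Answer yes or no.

Work backward from Brio's decision.
- S → Brio plays Medium (best of 5, 17, 4); Alto gets 4.
- M → Brio plays Large (best of 10, 2, 11); Alto gets 13.
- L → Brio plays Small (best of 10, 7, 3); Alto gets 15.
- XL → Brio plays Medium (best of 12, 16, 13); Alto gets 9.
Maximizing over 4, 13, 15, 9, Alto chooses L. Subgame-perfect outcome: (L, Small) with payoffs (15, 10).
Now find the simultaneous Nash equilibrium.
Alto's best replies: Small→S; Medium→L; Large→M.
Brio's best replies: S→Medium; M→Large; L→Small; XL→Medium.
The unique mutual best reply is (M, Large), giving (13, 11).
Sequential outcome (L, Small) differs from the Nash profile (M, Large).

no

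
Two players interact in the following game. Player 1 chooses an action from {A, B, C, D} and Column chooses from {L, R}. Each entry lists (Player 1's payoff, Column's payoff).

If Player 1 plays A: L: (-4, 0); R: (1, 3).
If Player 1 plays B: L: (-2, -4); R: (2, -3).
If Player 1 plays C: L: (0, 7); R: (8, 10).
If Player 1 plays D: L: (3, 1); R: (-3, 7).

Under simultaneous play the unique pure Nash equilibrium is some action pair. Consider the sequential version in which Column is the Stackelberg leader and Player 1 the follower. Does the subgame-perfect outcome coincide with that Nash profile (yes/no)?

yes

Player 1 best-responds to each possible Column move:
- L: BR = D, leader payoff 1.
- R: BR = C, leader payoff 10.
Maximizing over 1, 10, Column chooses R. Subgame-perfect outcome: (C, R) with payoffs (8, 10).
Under simultaneous play:
Player 1's best replies: L→D; R→C.
Column's best replies: A→R; B→R; C→R; D→R.
Only (C, R) has each player best-responding; Nash payoffs (8, 10).
Sequential outcome (C, R) coincides with the Nash profile (C, R).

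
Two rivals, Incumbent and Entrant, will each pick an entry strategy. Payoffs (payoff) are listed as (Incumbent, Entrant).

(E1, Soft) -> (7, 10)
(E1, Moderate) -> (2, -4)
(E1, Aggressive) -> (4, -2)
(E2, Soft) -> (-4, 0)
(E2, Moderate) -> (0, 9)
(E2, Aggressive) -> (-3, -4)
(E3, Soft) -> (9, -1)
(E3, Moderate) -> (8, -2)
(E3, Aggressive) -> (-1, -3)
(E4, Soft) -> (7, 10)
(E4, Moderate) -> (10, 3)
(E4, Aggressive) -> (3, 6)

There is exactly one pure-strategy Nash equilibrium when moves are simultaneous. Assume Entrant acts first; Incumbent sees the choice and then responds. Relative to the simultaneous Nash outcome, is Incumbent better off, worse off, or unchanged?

Incumbent best-responds to each possible Entrant move:
- Soft: BR = E3, leader payoff -1.
- Moderate: BR = E4, leader payoff 3.
- Aggressive: BR = E1, leader payoff -2.
Maximizing over -1, 3, -2, Entrant chooses Moderate. Subgame-perfect outcome: (E4, Moderate) with payoffs (10, 3).
Now find the simultaneous Nash equilibrium.
Incumbent's best replies: Soft→E3; Moderate→E4; Aggressive→E1.
Entrant's best replies: E1→Soft; E2→Moderate; E3→Soft; E4→Soft.
The unique mutual best reply is (E3, Soft), giving (9, -1).
Incumbent earns 10 sequentially versus 9 at the Nash outcome: better off.

better off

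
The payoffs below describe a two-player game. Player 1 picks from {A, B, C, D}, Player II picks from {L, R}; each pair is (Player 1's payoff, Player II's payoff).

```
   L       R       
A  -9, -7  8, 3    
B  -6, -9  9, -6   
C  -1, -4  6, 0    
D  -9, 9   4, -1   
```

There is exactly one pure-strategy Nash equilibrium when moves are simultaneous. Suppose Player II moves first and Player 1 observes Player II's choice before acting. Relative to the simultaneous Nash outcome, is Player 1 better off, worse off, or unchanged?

Solve by backward induction (Player II leads).
- L → Player 1 plays C (best of -9, -6, -1, -9); Player II gets -4.
- R → Player 1 plays B (best of 8, 9, 6, 4); Player II gets -6.
Maximizing over -4, -6, Player II chooses L. Subgame-perfect outcome: (C, L) with payoffs (-1, -4).
Under simultaneous play:
Player 1's best replies: L→C; R→B.
Player II's best replies: A→R; B→R; C→R; D→L.
Only (B, R) has each player best-responding; Nash payoffs (9, -6).
Player 1 earns -1 sequentially versus 9 at the Nash outcome: worse off.

worse off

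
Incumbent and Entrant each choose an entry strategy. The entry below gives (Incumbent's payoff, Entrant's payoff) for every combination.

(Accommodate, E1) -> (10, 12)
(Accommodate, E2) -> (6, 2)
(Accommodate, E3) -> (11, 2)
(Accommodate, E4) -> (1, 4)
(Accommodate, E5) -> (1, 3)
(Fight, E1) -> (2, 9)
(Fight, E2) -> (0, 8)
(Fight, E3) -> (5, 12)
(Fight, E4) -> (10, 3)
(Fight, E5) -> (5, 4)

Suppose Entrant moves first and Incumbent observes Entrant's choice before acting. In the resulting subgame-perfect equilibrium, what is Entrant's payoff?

12

Solve by backward induction (Entrant leads).
- E1 → Incumbent plays Accommodate (best of 10, 2); Entrant gets 12.
- E2 → Incumbent plays Accommodate (best of 6, 0); Entrant gets 2.
- E3 → Incumbent plays Accommodate (best of 11, 5); Entrant gets 2.
- E4 → Incumbent plays Fight (best of 1, 10); Entrant gets 3.
- E5 → Incumbent plays Fight (best of 1, 5); Entrant gets 4.
Maximizing over 12, 2, 2, 3, 4, Entrant chooses E1. Subgame-perfect outcome: (Accommodate, E1) with payoffs (10, 12).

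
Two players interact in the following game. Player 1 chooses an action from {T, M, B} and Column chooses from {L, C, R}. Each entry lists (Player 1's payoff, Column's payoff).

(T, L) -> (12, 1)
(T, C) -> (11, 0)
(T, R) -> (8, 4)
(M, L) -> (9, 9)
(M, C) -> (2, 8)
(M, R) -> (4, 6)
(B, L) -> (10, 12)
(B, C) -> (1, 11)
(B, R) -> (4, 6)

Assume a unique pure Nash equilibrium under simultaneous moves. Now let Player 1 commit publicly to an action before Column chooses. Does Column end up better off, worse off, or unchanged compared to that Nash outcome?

better off

Work backward from Column's decision.
- T: Column compares 1, 0, 4 and picks R; Player 1 would get 8.
- M: Column compares 9, 8, 6 and picks L; Player 1 would get 9.
- B: Column compares 12, 11, 6 and picks L; Player 1 would get 10.
Maximizing over 8, 9, 10, Player 1 chooses B. Subgame-perfect outcome: (B, L) with payoffs (10, 12).
For the simultaneous game, intersect best replies.
Player 1's best replies: L→T; C→T; R→T.
Column's best replies: T→R; M→L; B→L.
Only (T, R) has each player best-responding; Nash payoffs (8, 4).
Column earns 12 sequentially versus 4 at the Nash outcome: better off.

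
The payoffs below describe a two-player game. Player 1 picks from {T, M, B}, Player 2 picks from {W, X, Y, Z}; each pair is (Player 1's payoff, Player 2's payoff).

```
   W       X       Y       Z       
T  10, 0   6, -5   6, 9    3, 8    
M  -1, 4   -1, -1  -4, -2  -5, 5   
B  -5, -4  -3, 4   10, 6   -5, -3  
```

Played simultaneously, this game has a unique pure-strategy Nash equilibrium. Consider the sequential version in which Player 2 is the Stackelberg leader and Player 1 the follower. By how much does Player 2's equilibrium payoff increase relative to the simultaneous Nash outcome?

2

Work backward from Player 1's decision.
- W: BR = T, leader payoff 0.
- X: BR = T, leader payoff -5.
- Y: BR = B, leader payoff 6.
- Z: BR = T, leader payoff 8.
Maximizing over 0, -5, 6, 8, Player 2 chooses Z. Subgame-perfect outcome: (T, Z) with payoffs (3, 8).
For the simultaneous game, intersect best replies.
Player 1's best replies: W→T; X→T; Y→B; Z→T.
Player 2's best replies: T→Y; M→Z; B→Y.
The unique mutual best reply is (B, Y), giving (10, 6).
Player 2's commitment gain: 8 − 6 = 2.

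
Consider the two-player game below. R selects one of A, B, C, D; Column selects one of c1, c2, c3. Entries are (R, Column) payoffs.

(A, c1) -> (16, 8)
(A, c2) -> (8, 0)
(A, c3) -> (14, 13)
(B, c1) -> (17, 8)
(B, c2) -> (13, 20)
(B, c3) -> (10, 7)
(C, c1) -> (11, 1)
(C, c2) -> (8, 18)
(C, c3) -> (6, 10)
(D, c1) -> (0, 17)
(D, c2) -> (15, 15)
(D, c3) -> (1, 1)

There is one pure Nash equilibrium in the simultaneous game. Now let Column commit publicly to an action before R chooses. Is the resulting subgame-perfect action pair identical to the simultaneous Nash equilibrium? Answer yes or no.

R best-responds to each possible Column move:
- c1: R compares 16, 17, 11, 0 and picks B; Column would get 8.
- c2: R compares 8, 13, 8, 15 and picks D; Column would get 15.
- c3: R compares 14, 10, 6, 1 and picks A; Column would get 13.
Among 8, 15, 13, the best is 15 at c2. Subgame-perfect outcome: (D, c2) with payoffs (15, 15).
For the simultaneous game, intersect best replies.
R's best replies: c1→B; c2→D; c3→A.
Column's best replies: A→c3; B→c2; C→c2; D→c1.
Only (A, c3) has each player best-responding; Nash payoffs (14, 13).
Sequential outcome (D, c2) differs from the Nash profile (A, c3).

no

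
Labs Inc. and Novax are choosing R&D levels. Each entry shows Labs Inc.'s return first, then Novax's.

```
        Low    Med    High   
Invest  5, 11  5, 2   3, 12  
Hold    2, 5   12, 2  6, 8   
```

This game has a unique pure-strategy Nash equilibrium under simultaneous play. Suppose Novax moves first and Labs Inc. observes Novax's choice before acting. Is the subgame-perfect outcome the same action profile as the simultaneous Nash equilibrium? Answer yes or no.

Solve by backward induction (Novax leads).
- Low: Labs Inc. compares 5, 2 and picks Invest; Novax would get 11.
- Med: Labs Inc. compares 5, 12 and picks Hold; Novax would get 2.
- High: Labs Inc. compares 3, 6 and picks Hold; Novax would get 8.
Among 11, 2, 8, the best is 11 at Low. Subgame-perfect outcome: (Invest, Low) with payoffs (5, 11).
Now find the simultaneous Nash equilibrium.
Labs Inc.'s best replies: Low→Invest; Med→Hold; High→Hold.
Novax's best replies: Invest→High; Hold→High.
Only (Hold, High) has each player best-responding; Nash payoffs (6, 8).
Sequential outcome (Invest, Low) differs from the Nash profile (Hold, High).

no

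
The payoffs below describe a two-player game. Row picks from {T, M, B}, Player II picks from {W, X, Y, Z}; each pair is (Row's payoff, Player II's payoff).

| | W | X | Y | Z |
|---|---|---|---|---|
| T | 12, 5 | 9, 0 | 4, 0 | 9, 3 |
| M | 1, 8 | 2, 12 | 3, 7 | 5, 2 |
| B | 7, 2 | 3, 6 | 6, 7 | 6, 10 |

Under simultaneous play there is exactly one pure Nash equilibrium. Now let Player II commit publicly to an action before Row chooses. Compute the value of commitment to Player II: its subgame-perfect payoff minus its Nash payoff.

Row best-responds to each possible Player II move:
- W → Row plays T (best of 12, 1, 7); Player II gets 5.
- X → Row plays T (best of 9, 2, 3); Player II gets 0.
- Y → Row plays B (best of 4, 3, 6); Player II gets 7.
- Z → Row plays T (best of 9, 5, 6); Player II gets 3.
Among 5, 0, 7, 3, the best is 7 at Y. Subgame-perfect outcome: (B, Y) with payoffs (6, 7).
Under simultaneous play:
Row's best replies: W→T; X→T; Y→B; Z→T.
Player II's best replies: T→W; M→X; B→Z.
Only (T, W) has each player best-responding; Nash payoffs (12, 5).
Player II's commitment gain: 7 − 5 = 2.

2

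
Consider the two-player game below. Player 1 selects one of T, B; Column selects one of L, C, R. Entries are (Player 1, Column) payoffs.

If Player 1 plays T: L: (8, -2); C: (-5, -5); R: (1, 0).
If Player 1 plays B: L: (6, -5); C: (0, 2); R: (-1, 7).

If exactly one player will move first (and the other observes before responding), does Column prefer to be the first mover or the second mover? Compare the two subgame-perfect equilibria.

first

If Player 1 leads: Column's best replies are T→R, B→R; Player 1's induced payoffs 1, -1; outcome (T, R), payoffs (1, 0).
If Column leads: Player 1's best replies are L→T, C→B, R→T; Column's induced payoffs -2, 2, 0; outcome (B, C), payoffs (0, 2).
Column gets 2 moving first and 0 moving second, so Column prefers to move first.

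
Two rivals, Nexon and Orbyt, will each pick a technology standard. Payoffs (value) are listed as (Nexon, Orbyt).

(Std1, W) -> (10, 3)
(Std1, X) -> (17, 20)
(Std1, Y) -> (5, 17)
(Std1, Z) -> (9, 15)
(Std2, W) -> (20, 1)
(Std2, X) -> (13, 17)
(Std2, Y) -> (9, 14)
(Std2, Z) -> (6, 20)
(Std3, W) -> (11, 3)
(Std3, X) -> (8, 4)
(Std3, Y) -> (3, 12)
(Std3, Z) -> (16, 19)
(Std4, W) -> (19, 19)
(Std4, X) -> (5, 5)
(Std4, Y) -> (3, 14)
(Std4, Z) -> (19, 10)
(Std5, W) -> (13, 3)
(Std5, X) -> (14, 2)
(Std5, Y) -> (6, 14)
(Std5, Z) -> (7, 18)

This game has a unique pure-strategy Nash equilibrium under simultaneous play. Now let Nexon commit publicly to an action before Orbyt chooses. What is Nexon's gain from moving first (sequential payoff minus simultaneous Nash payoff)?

Backward induction with Nexon moving first.
- Std1: BR = X, leader payoff 17.
- Std2: BR = Z, leader payoff 6.
- Std3: BR = Z, leader payoff 16.
- Std4: BR = W, leader payoff 19.
- Std5: BR = Z, leader payoff 7.
Maximizing over 17, 6, 16, 19, 7, Nexon chooses Std4. Subgame-perfect outcome: (Std4, W) with payoffs (19, 19).
Now find the simultaneous Nash equilibrium.
Nexon's best replies: W→Std2; X→Std1; Y→Std2; Z→Std4.
Orbyt's best replies: Std1→X; Std2→Z; Std3→Z; Std4→W; Std5→Z.
Only (Std1, X) has each player best-responding; Nash payoffs (17, 20).
Nexon's commitment gain: 19 − 17 = 2.

2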